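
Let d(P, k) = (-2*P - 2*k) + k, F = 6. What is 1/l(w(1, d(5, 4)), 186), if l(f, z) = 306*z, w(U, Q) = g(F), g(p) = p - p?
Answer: 1/56916 ≈ 1.7570e-5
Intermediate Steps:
d(P, k) = -k - 2*P
g(p) = 0
w(U, Q) = 0
1/l(w(1, d(5, 4)), 186) = 1/(306*186) = 1/56916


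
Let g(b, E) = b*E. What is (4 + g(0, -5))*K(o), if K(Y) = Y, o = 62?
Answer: 248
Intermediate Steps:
g(b, E) = E*b
(4 + g(0, -5))*K(o) = (4 - 5*0)*62 = (4 + 0)*62 = 4*62 = 248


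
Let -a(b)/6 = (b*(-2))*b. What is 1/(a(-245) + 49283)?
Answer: 1/769583 ≈ 1.2994e-6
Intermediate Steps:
a(b) = 12*b² (a(b) = -6*b*(-2)*b = -6*(-2*b)*b = -(-12)*b² = 12*b²)
1/(a(-245) + 49283) = 1/(12*(-245)² + 49283) = 1/(12*60025 + 49283) = 1/(720300 + 49283) = 1/769583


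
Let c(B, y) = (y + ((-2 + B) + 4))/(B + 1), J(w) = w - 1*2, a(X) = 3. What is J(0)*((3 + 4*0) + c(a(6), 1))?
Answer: -9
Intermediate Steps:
J(w) = -2 + w (J(w) = w - 2 = -2 + w)
c(B, y) = (2 + B + y)/(1 + B) (c(B, y) = (y + (2 + B))/(1 + B) = (2 + B + y)/(1 + B))
J(0)*((3 + 4*0) + c(a(6), 1)) = (-2 + 0)*((3 + 4*0) + (2 + 3 + 1)/(1 + 3)) = -2*((3 + 0) + 6/4) = -2*(3 + (1/4)*6) = -2*(3 + 3/2) = -2*9/2 = -9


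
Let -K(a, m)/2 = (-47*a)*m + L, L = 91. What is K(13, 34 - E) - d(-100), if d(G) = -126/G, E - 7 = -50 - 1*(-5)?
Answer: 4390037/50 ≈ 87801.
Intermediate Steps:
E = -38 (E = 7 + (-50 - 1*(-5)) = 7 + (-50 + 5) = 7 - 45 = -38)
K(a, m) = -182 + 94*a*m (K(a, m) = -2*((-47*a)*m + 91) = -2*(-47*a*m + 91) = -2*(91 - 47*a*m) = -182 + 94*a*m)
K(13, 34 - E) - d(-100) = (-182 + 94*13*(34 - 1*(-38))) - (-126)/(-100) = (-182 + 94*13*(34 + 38)) - (-126)*(-1)/100 = (-182 + 94*13*72) - 1*63/50 = (-182 + 87984) - 63/50 = 87802 - 63/50 = 4390037/50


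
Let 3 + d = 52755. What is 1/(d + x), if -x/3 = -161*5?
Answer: 1/55167 ≈ 1.8127e-5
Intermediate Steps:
d = 52752 (d = -3 + 52755 = 52752)
x = 2415 (x = -(-483)*5 = -3*(-805) = 2415)
1/(d + x) = 1/(52752 + 2415) = 1/55167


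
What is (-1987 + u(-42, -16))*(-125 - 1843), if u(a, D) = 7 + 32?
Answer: 3833664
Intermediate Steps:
u(a, D) = 39
(-1987 + u(-42, -16))*(-125 - 1843) = (-1987 + 39)*(-125 - 1843) = -1948*(-1968) = 3833664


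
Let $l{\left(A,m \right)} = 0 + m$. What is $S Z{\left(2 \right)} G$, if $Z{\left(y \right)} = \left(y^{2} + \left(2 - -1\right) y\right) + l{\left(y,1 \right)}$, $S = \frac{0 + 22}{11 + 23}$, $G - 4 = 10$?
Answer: $\frac{1694}{17} \approx 99.647$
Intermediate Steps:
$G = 14$ ($G = 4 + 10 = 14$)
$l{\left(A,m \right)} = m$
$S = \frac{11}{17}$ ($S = \frac{22}{34} = 22 \cdot \frac{1}{34} = \frac{11}{17} \approx 0.64706$)
$Z{\left(y \right)} = 1 + y^{2} + 3 y$ ($Z{\left(y \right)} = \left(y^{2} + \left(2 - -1\right) y\right) + 1 = \left(y^{2} + \left(2 + 1\right) y\right) + 1 = \left(y^{2} + 3 y\right) + 1 = 1 + y^{2} + 3 y$)
$S Z{\left(2 \right)} G = \frac{11 \left(1 + 2^{2} + 3 \cdot 2\right)}{17} \cdot 14 = \frac{11 \left(1 + 4 + 6\right)}{17} \cdot 14 = \frac{11}{17} \cdot 11 \cdot 14 = \frac{121}{17} \cdot 14 = \frac{1694}{17}$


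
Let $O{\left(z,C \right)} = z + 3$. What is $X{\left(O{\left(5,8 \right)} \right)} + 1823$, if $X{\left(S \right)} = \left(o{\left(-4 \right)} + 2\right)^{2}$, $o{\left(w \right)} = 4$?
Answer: $1859$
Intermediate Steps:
$O{\left(z,C \right)} = 3 + z$
$X{\left(S \right)} = 36$ ($X{\left(S \right)} = \left(4 + 2\right)^{2} = 6^{2} = 36$)
$X{\left(O{\left(5,8 \right)} \right)} + 1823 = 36 + 1823 = 1859$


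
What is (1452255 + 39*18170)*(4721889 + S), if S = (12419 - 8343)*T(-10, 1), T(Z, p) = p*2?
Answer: 10221074646285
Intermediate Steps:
T(Z, p) = 2*p
S = 8152 (S = (12419 - 8343)*(2*1) = 4076*2 = 8152)
(1452255 + 39*18170)*(4721889 + S) = (1452255 + 39*18170)*(4721889 + 8152) = (1452255 + 708630)*4730041 = 2160885*4730041 = 10221074646285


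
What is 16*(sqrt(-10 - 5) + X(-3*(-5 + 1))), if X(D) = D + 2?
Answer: 224 + 16*I*sqrt(15) ≈ 224.0 + 61.968*I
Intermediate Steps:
X(D) = 2 + D
16*(sqrt(-10 - 5) + X(-3*(-5 + 1))) = 16*(sqrt(-10 - 5) + (2 - 3*(-5 + 1))) = 16*(sqrt(-15) + (2 - 3*(-4))) = 16*(I*sqrt(15) + (2 + 12)) = 16*(I*sqrt(15) + 14) = 16*(14 + I*sqrt(15)) = 224 + 16*I*sqrt(15)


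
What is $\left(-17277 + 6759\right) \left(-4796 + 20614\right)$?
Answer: $-166373724$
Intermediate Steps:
$\left(-17277 + 6759\right) \left(-4796 + 20614\right) = \left(-10518\right) 15818 = -166373724$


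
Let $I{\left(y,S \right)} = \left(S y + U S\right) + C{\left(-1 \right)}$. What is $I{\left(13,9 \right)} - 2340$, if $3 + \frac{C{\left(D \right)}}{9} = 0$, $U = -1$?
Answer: $-2259$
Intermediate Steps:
$C{\left(D \right)} = -27$ ($C{\left(D \right)} = -27 + 9 \cdot 0 = -27 + 0 = -27$)
$I{\left(y,S \right)} = -27 - S + S y$ ($I{\left(y,S \right)} = \left(S y - S\right) - 27 = \left(- S + S y\right) - 27 = -27 - S + S y$)
$I{\left(13,9 \right)} - 2340 = \left(-27 - 9 + 9 \cdot 13\right) - 2340 = \left(-27 - 9 + 117\right) - 2340 = 81 - 2340 = -2259$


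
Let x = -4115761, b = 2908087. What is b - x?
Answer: 7023848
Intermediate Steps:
b - x = 2908087 - 1*(-4115761) = 2908087 + 4115761 = 7023848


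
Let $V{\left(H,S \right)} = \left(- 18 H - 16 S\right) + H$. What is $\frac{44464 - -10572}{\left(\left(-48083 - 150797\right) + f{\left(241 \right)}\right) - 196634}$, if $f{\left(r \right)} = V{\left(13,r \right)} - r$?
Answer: $- \frac{13759}{99958} \approx -0.13765$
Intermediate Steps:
$V{\left(H,S \right)} = - 17 H - 16 S$
$f{\left(r \right)} = -221 - 17 r$ ($f{\left(r \right)} = \left(\left(-17\right) 13 - 16 r\right) - r = \left(-221 - 16 r\right) - r = -221 - 17 r$)
$\frac{44464 - -10572}{\left(\left(-48083 - 150797\right) + f{\left(241 \right)}\right) - 196634} = \frac{44464 - -10572}{\left(\left(-48083 - 150797\right) - 4318\right) - 196634} = \frac{44464 + 10572}{\left(\left(-48083 - 150797\right) - 4318\right) - 196634} = \frac{55036}{\left(-198880 - 4318\right) - 196634} = \frac{55036}{-203198 - 196634} = \frac{55036}{-399832} = 55036 \left(- \frac{1}{399832}\right) = - \frac{13759}{99958}$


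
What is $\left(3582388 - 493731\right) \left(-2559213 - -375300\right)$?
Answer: $-6745358174841$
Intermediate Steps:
$\left(3582388 - 493731\right) \left(-2559213 - -375300\right) = 3088657 \left(-2559213 + 375300\right) = 3088657 \left(-2183913\right) = -6745358174841$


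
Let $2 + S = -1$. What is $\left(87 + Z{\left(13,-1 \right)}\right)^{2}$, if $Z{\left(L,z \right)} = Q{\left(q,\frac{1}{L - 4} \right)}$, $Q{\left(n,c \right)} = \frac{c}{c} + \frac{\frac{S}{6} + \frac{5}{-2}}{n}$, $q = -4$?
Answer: $\frac{126025}{16} \approx 7876.6$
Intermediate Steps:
$S = -3$ ($S = -2 - 1 = -3$)
$Q{\left(n,c \right)} = 1 - \frac{3}{n}$ ($Q{\left(n,c \right)} = \frac{c}{c} + \frac{- \frac{3}{6} + \frac{5}{-2}}{n} = 1 + \frac{\left(-3\right) \frac{1}{6} + 5 \left(- \frac{1}{2}\right)}{n} = 1 + \frac{- \frac{1}{2} - \frac{5}{2}}{n} = 1 - \frac{3}{n}$)
$Z{\left(L,z \right)} = \frac{7}{4}$ ($Z{\left(L,z \right)} = \frac{-3 - 4}{-4} = \left(- \frac{1}{4}\right) \left(-7\right) = \frac{7}{4}$)
$\left(87 + Z{\left(13,-1 \right)}\right)^{2} = \left(87 + \frac{7}{4}\right)^{2} = \left(\frac{355}{4}\right)^{2} = \frac{126025}{16}$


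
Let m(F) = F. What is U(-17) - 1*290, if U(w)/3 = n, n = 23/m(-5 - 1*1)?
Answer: -603/2 ≈ -301.50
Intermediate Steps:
n = -23/6 (n = 23/(-5 - 1*1) = 23/(-5 - 1) = 23/(-6) = 23*(-1/6) = -23/6 ≈ -3.8333)
U(w) = -23/2 (U(w) = 3*(-23/6) = -23/2)
U(-17) - 1*290 = -23/2 - 1*290 = -23/2 - 290 = -603/2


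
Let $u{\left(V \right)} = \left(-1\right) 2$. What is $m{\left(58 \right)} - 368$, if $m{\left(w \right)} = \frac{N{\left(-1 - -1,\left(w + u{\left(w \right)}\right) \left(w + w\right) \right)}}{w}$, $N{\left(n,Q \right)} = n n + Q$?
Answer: $-256$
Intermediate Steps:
$u{\left(V \right)} = -2$
$N{\left(n,Q \right)} = Q + n^{2}$ ($N{\left(n,Q \right)} = n^{2} + Q = Q + n^{2}$)
$m{\left(w \right)} = -4 + 2 w$ ($m{\left(w \right)} = \frac{\left(w - 2\right) \left(w + w\right) + \left(-1 - -1\right)^{2}}{w} = \frac{\left(-2 + w\right) 2 w + \left(-1 + 1\right)^{2}}{w} = \frac{2 w \left(-2 + w\right) + 0^{2}}{w} = \frac{2 w \left(-2 + w\right) + 0}{w} = \frac{2 w \left(-2 + w\right)}{w} = -4 + 2 w$)
$m{\left(58 \right)} - 368 = \left(-4 + 2 \cdot 58\right) - 368 = \left(-4 + 116\right) - 368 = 112 - 368 = -256$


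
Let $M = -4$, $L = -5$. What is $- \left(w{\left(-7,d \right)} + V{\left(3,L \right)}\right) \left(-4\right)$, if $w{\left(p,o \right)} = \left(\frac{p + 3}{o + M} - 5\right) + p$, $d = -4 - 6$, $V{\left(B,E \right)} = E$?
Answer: $- \frac{468}{7} \approx -66.857$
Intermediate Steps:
$d = -10$ ($d = -4 - 6 = -10$)
$w{\left(p,o \right)} = -5 + p + \frac{3 + p}{-4 + o}$ ($w{\left(p,o \right)} = \left(\frac{p + 3}{o - 4} - 5\right) + p = \left(\frac{3 + p}{-4 + o} - 5\right) + p = \left(-5 + \frac{3 + p}{-4 + o}\right) + p = -5 + p + \frac{3 + p}{-4 + o}$)
$- \left(w{\left(-7,d \right)} + V{\left(3,L \right)}\right) \left(-4\right) = - \left(\frac{23 - -50 - -21 - -70}{-4 - 10} - 5\right) \left(-4\right) = - \left(\frac{23 + 50 + 21 + 70}{-14} - 5\right) \left(-4\right) = - \left(\left(- \frac{1}{14}\right) 164 - 5\right) \left(-4\right) = - \left(- \frac{82}{7} - 5\right) \left(-4\right) = - \frac{\left(-117\right) \left(-4\right)}{7} = \left(-1\right) \frac{468}{7} = - \frac{468}{7}$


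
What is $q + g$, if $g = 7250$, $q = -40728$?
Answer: $-33478$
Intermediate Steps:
$q + g = -40728 + 7250 = -33478$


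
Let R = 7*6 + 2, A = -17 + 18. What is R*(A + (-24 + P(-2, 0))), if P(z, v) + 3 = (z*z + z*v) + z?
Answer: -1056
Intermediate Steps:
A = 1
R = 44 (R = 42 + 2 = 44)
P(z, v) = -3 + z + z**2 + v*z (P(z, v) = -3 + ((z*z + z*v) + z) = -3 + ((z**2 + v*z) + z) = -3 + (z + z**2 + v*z) = -3 + z + z**2 + v*z)
R*(A + (-24 + P(-2, 0))) = 44*(1 + (-24 + (-3 - 2 + (-2)**2 + 0*(-2)))) = 44*(1 + (-24 + (-3 - 2 + 4 + 0))) = 44*(1 + (-24 - 1)) = 44*(1 - 25) = 44*(-24) = -1056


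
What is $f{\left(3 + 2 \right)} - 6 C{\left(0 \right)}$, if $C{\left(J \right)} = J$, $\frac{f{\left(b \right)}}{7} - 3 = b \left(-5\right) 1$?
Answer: $-154$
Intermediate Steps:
$f{\left(b \right)} = 21 - 35 b$ ($f{\left(b \right)} = 21 + 7 b \left(-5\right) 1 = 21 + 7 - 5 b 1 = 21 + 7 \left(- 5 b\right) = 21 - 35 b$)
$f{\left(3 + 2 \right)} - 6 C{\left(0 \right)} = \left(21 - 35 \left(3 + 2\right)\right) - 0 = \left(21 - 175\right) + 0 = -154 + 0 = -154$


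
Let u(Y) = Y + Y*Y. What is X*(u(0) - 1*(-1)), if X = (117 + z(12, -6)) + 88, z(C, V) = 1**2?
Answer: 206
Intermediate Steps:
z(C, V) = 1
u(Y) = Y + Y**2
X = 206 (X = (117 + 1) + 88 = 118 + 88 = 206)
X*(u(0) - 1*(-1)) = 206*(0*(1 + 0) - 1*(-1)) = 206*(0*1 + 1) = 206*(0 + 1) = 206*1 = 206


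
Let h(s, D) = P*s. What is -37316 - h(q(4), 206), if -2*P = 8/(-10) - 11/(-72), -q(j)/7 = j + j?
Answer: -3356809/90 ≈ -37298.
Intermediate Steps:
q(j) = -14*j (q(j) = -7*(j + j) = -14*j)
P = 233/720 (P = -(8/(-10) - 11/(-72))/2 = -(8*(-1/10) - 11*(-1/72))/2 = -(-4/5 + 11/72)/2 = -1/2*(-233/360) = 233/720 ≈ 0.32361)
h(s, D) = 233*s/720
-37316 - h(q(4), 206) = -37316 - 233*(-14*4)/720 = -37316 - 233*(-56)/720 = -37316 - 1*(-1631/90) = -37316 + 1631/90 = -3356809/90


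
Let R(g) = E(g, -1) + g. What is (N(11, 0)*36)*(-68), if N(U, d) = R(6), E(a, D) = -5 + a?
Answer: -17136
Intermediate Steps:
R(g) = -5 + 2*g (R(g) = (-5 + g) + g = -5 + 2*g)
N(U, d) = 7 (N(U, d) = -5 + 2*6 = -5 + 12 = 7)
(N(11, 0)*36)*(-68) = (7*36)*(-68) = 252*(-68) = -17136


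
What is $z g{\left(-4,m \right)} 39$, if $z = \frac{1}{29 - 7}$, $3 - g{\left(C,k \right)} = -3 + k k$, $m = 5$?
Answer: $- \frac{741}{22} \approx -33.682$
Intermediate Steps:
$g{\left(C,k \right)} = 6 - k^{2}$ ($g{\left(C,k \right)} = 3 - \left(-3 + k k\right) = 3 - \left(-3 + k^{2}\right) = 6 - k^{2}$)
$z = \frac{1}{22} \approx 0.045455$
$z g{\left(-4,m \right)} 39 = \frac{6 - 5^{2}}{22} \cdot 39 = \frac{6 - 25}{22} \cdot 39 = \frac{1}{22} \left(-19\right) 39 = \left(- \frac{19}{22}\right) 39 = - \frac{741}{22}$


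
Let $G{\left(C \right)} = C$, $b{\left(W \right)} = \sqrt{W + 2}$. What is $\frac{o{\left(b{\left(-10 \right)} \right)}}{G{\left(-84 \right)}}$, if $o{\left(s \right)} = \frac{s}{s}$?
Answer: $- \frac{1}{84} \approx -0.011905$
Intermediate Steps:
$b{\left(W \right)} = \sqrt{2 + W}$
$o{\left(s \right)} = 1$
$\frac{o{\left(b{\left(-10 \right)} \right)}}{G{\left(-84 \right)}} = 1 \frac{1}{-84} = 1 \left(- \frac{1}{84}\right) = - \frac{1}{84}$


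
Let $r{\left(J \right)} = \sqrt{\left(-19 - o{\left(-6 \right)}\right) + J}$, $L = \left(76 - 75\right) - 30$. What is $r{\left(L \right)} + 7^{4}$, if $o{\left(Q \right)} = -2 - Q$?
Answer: $2401 + 2 i \sqrt{13} \approx 2401.0 + 7.2111 i$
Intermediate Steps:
$L = -29$ ($L = 1 - 30 = -29$)
$r{\left(J \right)} = \sqrt{-23 + J}$ ($r{\left(J \right)} = \sqrt{\left(-19 - \left(-2 - -6\right)\right) + J} = \sqrt{\left(-19 - \left(-2 + 6\right)\right) + J} = \sqrt{\left(-19 - 4\right) + J} = \sqrt{-23 + J}$)
$r{\left(L \right)} + 7^{4} = \sqrt{-23 - 29} + 7^{4} = \sqrt{-52} + 2401 = 2 i \sqrt{13} + 2401 = 2401 + 2 i \sqrt{13}$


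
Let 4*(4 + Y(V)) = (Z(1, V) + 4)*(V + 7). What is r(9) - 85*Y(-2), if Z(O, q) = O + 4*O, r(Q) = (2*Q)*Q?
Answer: -1817/4 ≈ -454.25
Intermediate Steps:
r(Q) = 2*Q²
Z(O, q) = 5*O
Y(V) = 47/4 + 9*V/4 (Y(V) = -4 + ((5*1 + 4)*(V + 7))/4 = -4 + ((5 + 4)*(7 + V))/4 = -4 + (9*(7 + V))/4 = -4 + (63 + 9*V)/4 = -4 + (63/4 + 9*V/4) = 47/4 + 9*V/4)
r(9) - 85*Y(-2) = 2*9² - 85*(47/4 + (9/4)*(-2)) = 2*81 - 85*(47/4 - 9/2) = 162 - 85*29/4 = 162 - 2465/4 = -1817/4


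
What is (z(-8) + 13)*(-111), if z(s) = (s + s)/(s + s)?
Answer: -1554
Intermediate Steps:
z(s) = 1 (z(s) = (2*s)/((2*s)) = (2*s)*(1/(2*s)) = 1)
(z(-8) + 13)*(-111) = (1 + 13)*(-111) = 14*(-111) = -1554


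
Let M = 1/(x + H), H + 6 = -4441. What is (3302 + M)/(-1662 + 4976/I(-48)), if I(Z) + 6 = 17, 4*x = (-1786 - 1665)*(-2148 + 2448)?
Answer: -9562565573/3503097232 ≈ -2.7297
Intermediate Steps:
H = -4447 (H = -6 - 4441 = -4447)
x = -258825 (x = ((-1786 - 1665)*(-2148 + 2448))/4 = (-3451*300)/4 = (¼)*(-1035300) = -258825)
I(Z) = 11 (I(Z) = -6 + 17 = 11)
M = -1/263272 (M = 1/(-258825 - 4447) = 1/(-263272) = -1/263272 ≈ -3.7984e-6)
(3302 + M)/(-1662 + 4976/I(-48)) = (3302 - 1/263272)/(-1662 + 4976/11) = 869324143/(263272*(-1662 + 4976*(1/11))) = 869324143/(263272*(-1662 + 4976/11)) = 869324143/(263272*(-13306/11)) = (869324143/263272)*(-11/13306) = -9562565573/3503097232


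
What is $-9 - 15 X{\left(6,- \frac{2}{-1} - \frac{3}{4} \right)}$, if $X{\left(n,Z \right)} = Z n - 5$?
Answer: $- \frac{93}{2} \approx -46.5$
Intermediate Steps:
$X{\left(n,Z \right)} = -5 + Z n$
$-9 - 15 X{\left(6,- \frac{2}{-1} - \frac{3}{4} \right)} = -9 - 15 \left(-5 + \left(- \frac{2}{-1} - \frac{3}{4}\right) 6\right) = -9 - 15 \left(-5 + \left(\left(-2\right) \left(-1\right) - \frac{3}{4}\right) 6\right) = -9 - 15 \left(-5 + \left(2 - \frac{3}{4}\right) 6\right) = -9 - 15 \left(-5 + \frac{5}{4} \cdot 6\right) = -9 - 15 \left(-5 + \frac{15}{2}\right) = -9 - \frac{75}{2} = - \frac{93}{2}$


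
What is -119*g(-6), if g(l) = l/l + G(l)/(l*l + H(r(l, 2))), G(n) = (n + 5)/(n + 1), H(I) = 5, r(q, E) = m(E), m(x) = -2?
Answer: -24514/205 ≈ -119.58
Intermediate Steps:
r(q, E) = -2
G(n) = (5 + n)/(1 + n)
g(l) = 1 + (5 + l)/((1 + l)*(5 + l²)) (g(l) = l/l + ((5 + l)/(1 + l))/(l*l + 5) = 1 + ((5 + l)/(1 + l))/(l² + 5) = 1 + ((5 + l)/(1 + l))/(5 + l²) = 1 + (5 + l)/((1 + l)*(5 + l²)))
-119*g(-6) = -119*(5 - 6 + (1 - 6)*(5 + (-6)²))/((1 - 6)*(5 + (-6)²)) = -119*(5 - 6 - 5*(5 + 36))/((-5)*(5 + 36)) = -(-119)*(5 - 6 - 5*41)/(5*41) = -(-119)*(5 - 6 - 205)/(5*41) = -(-119)*(-206)/(5*41) = -119*206/205 = -24514/205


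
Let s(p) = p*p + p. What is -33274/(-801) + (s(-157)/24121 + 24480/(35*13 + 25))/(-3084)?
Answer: 824740019291/19861906788 ≈ 41.524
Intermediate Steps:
s(p) = p + p**2 (s(p) = p**2 + p = p + p**2)
-33274/(-801) + (s(-157)/24121 + 24480/(35*13 + 25))/(-3084) = -33274/(-801) + (-157*(1 - 157)/24121 + 24480/(35*13 + 25))/(-3084) = -33274*(-1/801) + (-157*(-156)*(1/24121) + 24480/(455 + 25))*(-1/3084) = 33274/801 + (24492*(1/24121) + 24480/480)*(-1/3084) = 33274/801 + (24492/24121 + 24480*(1/480))*(-1/3084) = 33274/801 + (24492/24121 + 51)*(-1/3084) = 33274/801 + (1254663/24121)*(-1/3084) = 33274/801 - 418221/24796388 = 824740019291/19861906788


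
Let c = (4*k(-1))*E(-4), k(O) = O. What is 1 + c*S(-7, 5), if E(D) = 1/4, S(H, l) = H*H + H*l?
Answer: -13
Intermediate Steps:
S(H, l) = H² + H*l
E(D) = ¼
c = -1 (c = (4*(-1))*(¼) = -4*¼ = -1)
1 + c*S(-7, 5) = 1 - (-7)*(-7 + 5) = 1 - (-7)*(-2) = 1 - 1*14 = 1 - 14 = -13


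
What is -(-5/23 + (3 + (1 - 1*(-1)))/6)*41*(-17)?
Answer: 59245/138 ≈ 429.31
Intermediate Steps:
-(-5/23 + (3 + (1 - 1*(-1)))/6)*41*(-17) = -(-5*1/23 + (3 + (1 + 1))*(⅙))*41*(-17) = -(-5/23 + (3 + 2)*(⅙))*41*(-17) = -(-5/23 + 5*(⅙))*41*(-17) = -(-5/23 + ⅚)*41*(-17) = -(85/138)*41*(-17) = -3485*(-17)/138 = -1*(-59245/138) = 59245/138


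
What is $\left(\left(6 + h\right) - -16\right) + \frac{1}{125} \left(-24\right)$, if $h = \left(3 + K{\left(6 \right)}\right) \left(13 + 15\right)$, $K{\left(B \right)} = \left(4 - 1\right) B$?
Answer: $\frac{76226}{125} \approx 609.81$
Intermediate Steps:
$K{\left(B \right)} = 3 B$
$h = 588$ ($h = \left(3 + 3 \cdot 6\right) \left(13 + 15\right) = \left(3 + 18\right) 28 = 21 \cdot 28 = 588$)
$\left(\left(6 + h\right) - -16\right) + \frac{1}{125} \left(-24\right) = \left(\left(6 + 588\right) - -16\right) + \frac{1}{125} \left(-24\right) = \left(594 + 16\right) + \frac{1}{125} \left(-24\right) = 610 - \frac{24}{125} = \frac{76226}{125}$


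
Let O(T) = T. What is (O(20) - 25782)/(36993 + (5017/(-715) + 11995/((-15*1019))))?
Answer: -56309420310/80840582461 ≈ -0.69655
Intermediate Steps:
(O(20) - 25782)/(36993 + (5017/(-715) + 11995/((-15*1019)))) = (20 - 25782)/(36993 + (5017/(-715) + 11995/((-15*1019)))) = -25762/(36993 + (5017*(-1/715) + 11995/(-15285))) = -25762/(36993 + (-5017/715 + 11995*(-1/15285))) = -25762/(36993 + (-5017/715 - 2399/3057)) = -25762/(36993 - 17052254/2185755) = -25762/80840582461/2185755 = -25762*2185755/80840582461 = -56309420310/80840582461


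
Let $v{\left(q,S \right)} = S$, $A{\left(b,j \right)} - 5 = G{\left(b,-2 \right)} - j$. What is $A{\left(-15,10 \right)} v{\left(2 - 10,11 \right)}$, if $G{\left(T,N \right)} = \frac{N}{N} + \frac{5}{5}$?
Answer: $-33$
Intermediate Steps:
$G{\left(T,N \right)} = 2$ ($G{\left(T,N \right)} = 1 + 5 \cdot \frac{1}{5} = 1 + 1 = 2$)
$A{\left(b,j \right)} = 7 - j$ ($A{\left(b,j \right)} = 5 - \left(-2 + j\right) = 7 - j$)
$A{\left(-15,10 \right)} v{\left(2 - 10,11 \right)} = \left(7 - 10\right) 11 = \left(-3\right) 11 = -33$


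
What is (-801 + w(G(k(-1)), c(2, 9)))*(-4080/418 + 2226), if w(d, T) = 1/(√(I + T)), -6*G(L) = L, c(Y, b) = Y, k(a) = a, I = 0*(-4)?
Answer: -371018394/209 + 231597*√2/209 ≈ -1.7736e+6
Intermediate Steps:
I = 0
G(L) = -L/6
w(d, T) = T^(-½) (w(d, T) = 1/(√(0 + T)) = 1/(√T) = T^(-½))
(-801 + w(G(k(-1)), c(2, 9)))*(-4080/418 + 2226) = (-801 + 2^(-½))*(-4080/418 + 2226) = (-801 + √2/2)*(-4080*1/418 + 2226) = (-801 + √2/2)*(-2040/209 + 2226) = (-801 + √2/2)*(463194/209) = -371018394/209 + 231597*√2/209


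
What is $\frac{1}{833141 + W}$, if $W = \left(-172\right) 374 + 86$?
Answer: $\frac{1}{768899} \approx 1.3006 \cdot 10^{-6}$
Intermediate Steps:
$W = -64242$ ($W = -64328 + 86 = -64242$)
$\frac{1}{833141 + W} = \frac{1}{833141 - 64242} = \frac{1}{768899}$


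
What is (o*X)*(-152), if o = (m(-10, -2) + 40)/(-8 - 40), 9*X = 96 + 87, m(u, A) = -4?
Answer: 2318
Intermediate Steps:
X = 61/3 (X = (96 + 87)/9 = (⅑)*183 = 61/3 ≈ 20.333)
o = -¾ (o = (-4 + 40)/(-8 - 40) = 36/(-48) = 36*(-1/48) = -¾ ≈ -0.75000)
(o*X)*(-152) = -¾*61/3*(-152) = -61/4*(-152) = 2318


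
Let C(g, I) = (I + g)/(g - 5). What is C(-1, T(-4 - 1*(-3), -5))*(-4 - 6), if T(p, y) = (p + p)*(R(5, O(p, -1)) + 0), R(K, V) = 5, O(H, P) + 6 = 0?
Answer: -55/3 ≈ -18.333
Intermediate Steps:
O(H, P) = -6 (O(H, P) = -6 + 0 = -6)
T(p, y) = 10*p (T(p, y) = (p + p)*(5 + 0) = (2*p)*5 = 10*p)
C(g, I) = (I + g)/(-5 + g)
C(-1, T(-4 - 1*(-3), -5))*(-4 - 6) = ((10*(-4 - 1*(-3)) - 1)/(-5 - 1))*(-4 - 6) = ((10*(-4 + 3) - 1)/(-6))*(-10) = -(10*(-1) - 1)/6*(-10) = -(-10 - 1)/6*(-10) = -1/6*(-11)*(-10) = (11/6)*(-10) = -55/3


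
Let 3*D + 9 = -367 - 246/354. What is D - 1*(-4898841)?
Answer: 867072632/177 ≈ 4.8987e+6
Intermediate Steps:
D = -22225/177 (D = -3 + (-367 - 246/354)/3 = -3 + (-367 + (1/354)*(-246))/3 = -3 + (-367 - 41/59)/3 = -3 + (⅓)*(-21694/59) = -3 - 21694/177 = -22225/177 ≈ -125.56)
D - 1*(-4898841) = -22225/177 - 1*(-4898841) = -22225/177 + 4898841 = 867072632/177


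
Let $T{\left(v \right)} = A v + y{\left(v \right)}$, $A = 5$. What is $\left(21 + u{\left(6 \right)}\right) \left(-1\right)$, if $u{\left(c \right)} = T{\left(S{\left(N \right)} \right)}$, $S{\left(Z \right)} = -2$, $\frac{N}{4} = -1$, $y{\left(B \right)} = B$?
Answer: $-9$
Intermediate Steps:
$N = -4$ ($N = 4 \left(-1\right) = -4$)
$T{\left(v \right)} = 6 v$ ($T{\left(v \right)} = 5 v + v = 6 v$)
$u{\left(c \right)} = -12$ ($u{\left(c \right)} = 6 \left(-2\right) = -12$)
$\left(21 + u{\left(6 \right)}\right) \left(-1\right) = \left(21 - 12\right) \left(-1\right) = 9 \left(-1\right) = -9$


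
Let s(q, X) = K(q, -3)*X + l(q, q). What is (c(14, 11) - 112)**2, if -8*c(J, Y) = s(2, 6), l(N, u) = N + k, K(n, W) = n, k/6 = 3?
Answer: 13456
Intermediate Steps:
k = 18 (k = 6*3 = 18)
l(N, u) = 18 + N (l(N, u) = N + 18 = 18 + N)
s(q, X) = 18 + q + X*q (s(q, X) = q*X + (18 + q) = X*q + (18 + q) = 18 + q + X*q)
c(J, Y) = -4 (c(J, Y) = -(18 + 2 + 6*2)/8 = -(18 + 2 + 12)/8 = -1/8*32 = -4)
(c(14, 11) - 112)**2 = (-4 - 112)**2 = (-116)**2 = 13456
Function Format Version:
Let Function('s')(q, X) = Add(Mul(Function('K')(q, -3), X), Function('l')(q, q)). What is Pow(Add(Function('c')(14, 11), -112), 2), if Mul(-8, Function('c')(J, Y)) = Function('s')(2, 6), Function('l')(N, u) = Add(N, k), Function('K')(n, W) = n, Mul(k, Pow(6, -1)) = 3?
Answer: 13456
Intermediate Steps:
k = 18 (k = Mul(6, 3) = 18)
Function('l')(N, u) = Add(18, N) (Function('l')(N, u) = Add(N, 18) = Add(18, N))
Function('s')(q, X) = Add(18, q, Mul(X, q)) (Function('s')(q, X) = Add(Mul(q, X), Add(18, q)) = Add(Mul(X, q), Add(18, q)) = Add(18, q, Mul(X, q)))
Function('c')(J, Y) = -4 (Function('c')(J, Y) = Mul(Rational(-1, 8), Add(18, 2, Mul(6, 2))) = Mul(Rational(-1, 8), Add(18, 2, 12)) = Mul(Rational(-1, 8), 32) = -4)
Pow(Add(Function('c')(14, 11), -112), 2) = Pow(Add(-4, -112), 2) = Pow(-116, 2) = 13456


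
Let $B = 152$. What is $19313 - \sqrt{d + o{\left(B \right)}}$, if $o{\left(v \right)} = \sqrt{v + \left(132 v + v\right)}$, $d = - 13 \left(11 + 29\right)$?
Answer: $19313 - 2 \sqrt{-130 + \sqrt{1273}} \approx 19313.0 - 19.424 i$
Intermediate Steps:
$d = -520$ ($d = \left(-13\right) 40 = -520$)
$o{\left(v \right)} = \sqrt{134} \sqrt{v}$ ($o{\left(v \right)} = \sqrt{v + 133 v} = \sqrt{134 v} = \sqrt{134} \sqrt{v}$)
$19313 - \sqrt{d + o{\left(B \right)}} = 19313 - \sqrt{-520 + \sqrt{134} \sqrt{152}} = 19313 - \sqrt{-520 + \sqrt{134} \cdot 2 \sqrt{38}} = 19313 - \sqrt{-520 + 4 \sqrt{1273}}$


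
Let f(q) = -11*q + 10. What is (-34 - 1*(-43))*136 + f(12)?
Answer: 1102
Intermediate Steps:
f(q) = 10 - 11*q
(-34 - 1*(-43))*136 + f(12) = (-34 - 1*(-43))*136 + (10 - 11*12) = (-34 + 43)*136 + (10 - 132) = 9*136 - 122 = 1224 - 122 = 1102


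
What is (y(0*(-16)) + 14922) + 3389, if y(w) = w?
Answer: 18311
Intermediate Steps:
(y(0*(-16)) + 14922) + 3389 = (0*(-16) + 14922) + 3389 = (0 + 14922) + 3389 = 14922 + 3389 = 18311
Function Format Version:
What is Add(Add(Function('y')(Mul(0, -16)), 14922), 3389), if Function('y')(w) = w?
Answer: 18311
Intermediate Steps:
Add(Add(Function('y')(Mul(0, -16)), 14922), 3389) = Add(Add(Mul(0, -16), 14922), 3389) = Add(Add(0, 14922), 3389) = Add(14922, 3389) = 18311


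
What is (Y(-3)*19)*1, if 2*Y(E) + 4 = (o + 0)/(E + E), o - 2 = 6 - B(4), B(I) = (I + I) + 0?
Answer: -38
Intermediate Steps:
B(I) = 2*I (B(I) = 2*I + 0 = 2*I)
o = 0 (o = 2 + (6 - 2*4) = 2 + (6 - 1*8) = 2 + (6 - 8) = 2 - 2 = 0)
Y(E) = -2 (Y(E) = -2 + ((0 + 0)/(E + E))/2 = -2 + (0/((2*E)))/2 = -2 + (0*(1/(2*E)))/2 = -2 + (½)*0 = -2 + 0 = -2)
(Y(-3)*19)*1 = -2*19*1 = -38*1 = -38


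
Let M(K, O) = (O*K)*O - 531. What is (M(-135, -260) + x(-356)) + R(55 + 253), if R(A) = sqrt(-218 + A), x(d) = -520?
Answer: -9127051 + 3*sqrt(10) ≈ -9.1270e+6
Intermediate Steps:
M(K, O) = -531 + K*O**2 (M(K, O) = (K*O)*O - 531 = K*O**2 - 531 = -531 + K*O**2)
(M(-135, -260) + x(-356)) + R(55 + 253) = ((-531 - 135*(-260)**2) - 520) + sqrt(-218 + (55 + 253)) = ((-531 - 135*67600) - 520) + sqrt(-218 + 308) = ((-531 - 9126000) - 520) + sqrt(90) = (-9126531 - 520) + 3*sqrt(10) = -9127051 + 3*sqrt(10)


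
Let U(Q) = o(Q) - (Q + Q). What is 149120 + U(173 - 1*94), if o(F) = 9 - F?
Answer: 148892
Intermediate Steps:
U(Q) = 9 - 3*Q (U(Q) = (9 - Q) - (Q + Q) = (9 - Q) - 2*Q = 9 - 3*Q)
149120 + U(173 - 1*94) = 149120 + (9 - 3*(173 - 1*94)) = 149120 + (9 - 3*(173 - 94)) = 149120 + (9 - 3*79) = 149120 + (9 - 237) = 149120 - 228 = 148892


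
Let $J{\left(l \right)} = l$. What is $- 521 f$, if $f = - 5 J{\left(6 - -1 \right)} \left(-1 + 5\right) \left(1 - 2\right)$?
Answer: $-72940$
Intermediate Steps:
$f = 140$ ($f = - 5 \left(6 - -1\right) \left(-1 + 5\right) \left(1 - 2\right) = - 5 \left(6 + 1\right) 4 \left(-1\right) = \left(-5\right) 7 \left(-4\right) = \left(-35\right) \left(-4\right) = 140$)
$- 521 f = \left(-521\right) 140 = -72940$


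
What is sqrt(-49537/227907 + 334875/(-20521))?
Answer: I*sqrt(40188376789209734766)/1558959849 ≈ 4.0665*I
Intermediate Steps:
sqrt(-49537/227907 + 334875/(-20521)) = sqrt(-49537*1/227907 + 334875*(-1/20521)) = sqrt(-49537/227907 - 334875/20521) = sqrt(-77336905402/4676879547) = I*sqrt(40188376789209734766)/1558959849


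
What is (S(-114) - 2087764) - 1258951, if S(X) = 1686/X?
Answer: -63587866/19 ≈ -3.3467e+6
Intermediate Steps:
(S(-114) - 2087764) - 1258951 = (1686/(-114) - 2087764) - 1258951 = (1686*(-1/114) - 2087764) - 1258951 = (-281/19 - 2087764) - 1258951 = -39667797/19 - 1258951 = -63587866/19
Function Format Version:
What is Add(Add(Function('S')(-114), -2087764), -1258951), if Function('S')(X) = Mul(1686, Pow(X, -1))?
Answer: Rational(-63587866, 19) ≈ -3.3467e+6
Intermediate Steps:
Add(Add(Function('S')(-114), -2087764), -1258951) = Add(Add(Mul(1686, Pow(-114, -1)), -2087764), -1258951) = Add(Add(Mul(1686, Rational(-1, 114)), -2087764), -1258951) = Add(Add(Rational(-281, 19), -2087764), -1258951) = Add(Rational(-39667797, 19), -1258951) = Rational(-63587866, 19)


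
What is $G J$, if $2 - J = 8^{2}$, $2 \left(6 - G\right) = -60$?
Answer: $-2232$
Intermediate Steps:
$G = 36$ ($G = 6 - -30 = 6 + 30 = 36$)
$J = -62$ ($J = 2 - 8^{2} = 2 - 64 = -62$)
$G J = 36 \left(-62\right) = -2232$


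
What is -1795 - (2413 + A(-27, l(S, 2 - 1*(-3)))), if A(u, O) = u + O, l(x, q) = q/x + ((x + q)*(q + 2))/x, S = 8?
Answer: -4193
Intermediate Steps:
l(x, q) = q/x + (2 + q)*(q + x)/x (l(x, q) = q/x + ((q + x)*(2 + q))/x = q/x + ((2 + q)*(q + x))/x = q/x + (2 + q)*(q + x)/x)
A(u, O) = O + u
-1795 - (2413 + A(-27, l(S, 2 - 1*(-3)))) = -1795 - (2413 + (((2 - 1*(-3))² + 3*(2 - 1*(-3)) + 8*(2 + (2 - 1*(-3))))/8 - 27)) = -1795 - (2413 + (((2 + 3)² + 3*(2 + 3) + 8*(2 + (2 + 3)))/8 - 27)) = -1795 - (2413 + ((5² + 3*5 + 8*(2 + 5))/8 - 27)) = -1795 - (2413 + ((25 + 15 + 8*7)/8 - 27)) = -1795 - (2413 + ((25 + 15 + 56)/8 - 27)) = -1795 - (2413 + ((⅛)*96 - 27)) = -1795 - (2413 + (12 - 27)) = -1795 - (2413 - 15) = -1795 - 1*2398 = -1795 - 2398 = -4193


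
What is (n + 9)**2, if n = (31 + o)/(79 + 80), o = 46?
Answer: 2274064/25281 ≈ 89.952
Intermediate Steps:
n = 77/159 (n = (31 + 46)/(79 + 80) = 77/159 ≈ 0.48428)
(n + 9)**2 = (77/159 + 9)**2 = (1508/159)**2 = 2274064/25281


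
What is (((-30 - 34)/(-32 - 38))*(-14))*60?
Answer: -768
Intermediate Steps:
(((-30 - 34)/(-32 - 38))*(-14))*60 = (-64/(-70)*(-14))*60 = (-64*(-1/70)*(-14))*60 = ((32/35)*(-14))*60 = -64/5*60 = -768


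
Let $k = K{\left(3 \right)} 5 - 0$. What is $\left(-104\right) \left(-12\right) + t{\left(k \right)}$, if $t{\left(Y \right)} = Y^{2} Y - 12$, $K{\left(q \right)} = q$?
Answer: $4611$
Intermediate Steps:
$k = 15$ ($k = 3 \cdot 5 - 0 = 15 + \left(-3 + 3\right) = 15 + 0 = 15$)
$t{\left(Y \right)} = -12 + Y^{3}$ ($t{\left(Y \right)} = Y^{3} - 12 = -12 + Y^{3}$)
$\left(-104\right) \left(-12\right) + t{\left(k \right)} = \left(-104\right) \left(-12\right) - \left(12 - 15^{3}\right) = 1248 + \left(-12 + 3375\right) = 1248 + 3363 = 4611$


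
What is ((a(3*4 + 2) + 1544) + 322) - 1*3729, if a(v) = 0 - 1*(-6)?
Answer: -1857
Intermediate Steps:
a(v) = 6 (a(v) = 0 + 6 = 6)
((a(3*4 + 2) + 1544) + 322) - 1*3729 = ((6 + 1544) + 322) - 1*3729 = (1550 + 322) - 3729 = 1872 - 3729 = -1857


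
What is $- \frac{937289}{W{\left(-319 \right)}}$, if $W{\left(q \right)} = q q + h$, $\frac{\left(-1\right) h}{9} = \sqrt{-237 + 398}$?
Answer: $- \frac{95379465929}{10355288080} - \frac{8435601 \sqrt{161}}{10355288080} \approx -9.221$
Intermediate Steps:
$h = - 9 \sqrt{161}$ ($h = - 9 \sqrt{-237 + 398} = - 9 \sqrt{161} \approx -114.2$)
$W{\left(q \right)} = q^{2} - 9 \sqrt{161}$ ($W{\left(q \right)} = q q - 9 \sqrt{161} = q^{2} - 9 \sqrt{161}$)
$- \frac{937289}{W{\left(-319 \right)}} = - \frac{937289}{\left(-319\right)^{2} - 9 \sqrt{161}} = - \frac{937289}{101761 - 9 \sqrt{161}}$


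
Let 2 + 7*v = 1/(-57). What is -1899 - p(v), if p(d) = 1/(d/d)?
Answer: -1900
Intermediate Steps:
v = -115/399 (v = -2/7 + (⅐)/(-57) = -2/7 + (⅐)*(-1/57) = -2/7 - 1/399 = -115/399 ≈ -0.28822)
p(d) = 1 (p(d) = 1/1 = 1)
-1899 - p(v) = -1899 - 1*1 = -1899 - 1 = -1900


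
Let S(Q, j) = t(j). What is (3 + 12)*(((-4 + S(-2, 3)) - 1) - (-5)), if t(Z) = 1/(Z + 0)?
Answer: 5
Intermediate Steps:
t(Z) = 1/Z
S(Q, j) = 1/j
(3 + 12)*(((-4 + S(-2, 3)) - 1) - (-5)) = (3 + 12)*(((-4 + 1/3) - 1) - (-5)) = 15*(((-4 + ⅓) - 1) - 1*(-5)) = 15*((-11/3 - 1) + 5) = 15*(-14/3 + 5) = 15*(⅓) = 5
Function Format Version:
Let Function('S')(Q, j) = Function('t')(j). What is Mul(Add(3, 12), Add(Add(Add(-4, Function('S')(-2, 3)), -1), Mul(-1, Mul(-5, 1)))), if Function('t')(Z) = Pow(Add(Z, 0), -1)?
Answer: 5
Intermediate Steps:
Function('t')(Z) = Pow(Z, -1)
Function('S')(Q, j) = Pow(j, -1)
Mul(Add(3, 12), Add(Add(Add(-4, Function('S')(-2, 3)), -1), Mul(-1, Mul(-5, 1)))) = Mul(Add(3, 12), Add(Add(Add(-4, Pow(3, -1)), -1), Mul(-1, Mul(-5, 1)))) = Mul(15, Add(Add(Add(-4, Rational(1, 3)), -1), Mul(-1, -5))) = Mul(15, Add(Add(Rational(-11, 3), -1), 5)) = Mul(15, Add(Rational(-14, 3), 5)) = Mul(15, Rational(1, 3)) = 5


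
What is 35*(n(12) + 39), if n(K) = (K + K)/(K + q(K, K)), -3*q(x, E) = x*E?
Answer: 4025/3 ≈ 1341.7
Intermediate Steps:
q(x, E) = -E*x/3 (q(x, E) = -x*E/3 = -E*x/3)
n(K) = 2*K/(K - K²/3) (n(K) = (K + K)/(K - K*K/3) = (2*K)/(K - K²/3) = 2*K/(K - K²/3))
35*(n(12) + 39) = 35*(6/(3 - 1*12) + 39) = 35*(6/(3 - 12) + 39) = 35*(6/(-9) + 39) = 35*(6*(-⅑) + 39) = 35*(-⅔ + 39) = 35*(115/3) = 4025/3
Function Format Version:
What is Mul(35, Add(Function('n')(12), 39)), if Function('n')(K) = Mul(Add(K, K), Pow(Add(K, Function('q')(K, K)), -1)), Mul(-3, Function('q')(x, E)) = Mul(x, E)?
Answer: Rational(4025, 3) ≈ 1341.7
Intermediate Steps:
Function('q')(x, E) = Mul(Rational(-1, 3), E, x) (Function('q')(x, E) = Mul(Rational(-1, 3), Mul(x, E)) = Mul(Rational(-1, 3), Mul(E, x)) = Mul(Rational(-1, 3), E, x))
Function('n')(K) = Mul(2, K, Pow(Add(K, Mul(Rational(-1, 3), Pow(K, 2))), -1)) (Function('n')(K) = Mul(Add(K, K), Pow(Add(K, Mul(Rational(-1, 3), K, K)), -1)) = Mul(Mul(2, K), Pow(Add(K, Mul(Rational(-1, 3), Pow(K, 2))), -1)) = Mul(2, K, Pow(Add(K, Mul(Rational(-1, 3), Pow(K, 2))), -1)))
Mul(35, Add(Function('n')(12), 39)) = Mul(35, Add(Mul(6, Pow(Add(3, Mul(-1, 12)), -1)), 39)) = Mul(35, Add(Mul(6, Pow(Add(3, -12), -1)), 39)) = Mul(35, Add(Mul(6, Pow(-9, -1)), 39)) = Mul(35, Add(Mul(6, Rational(-1, 9)), 39)) = Mul(35, Add(Rational(-2, 3), 39)) = Mul(35, Rational(115, 3)) = Rational(4025, 3)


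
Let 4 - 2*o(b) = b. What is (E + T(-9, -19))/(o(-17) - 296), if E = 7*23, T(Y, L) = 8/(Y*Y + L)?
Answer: -9990/17701 ≈ -0.56437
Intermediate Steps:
o(b) = 2 - b/2
T(Y, L) = 8/(L + Y²) (T(Y, L) = 8/(Y² + L) = 8/(L + Y²))
E = 161
(E + T(-9, -19))/(o(-17) - 296) = (161 + 8/(-19 + (-9)²))/((2 - ½*(-17)) - 296) = (161 + 8/(-19 + 81))/((2 + 17/2) - 296) = (161 + 8/62)/(21/2 - 296) = (161 + 8*(1/62))/(-571/2) = (161 + 4/31)*(-2/571) = (4995/31)*(-2/571) = -9990/17701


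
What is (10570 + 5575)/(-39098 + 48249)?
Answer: 16145/9151 ≈ 1.7643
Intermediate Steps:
(10570 + 5575)/(-39098 + 48249) = 16145/9151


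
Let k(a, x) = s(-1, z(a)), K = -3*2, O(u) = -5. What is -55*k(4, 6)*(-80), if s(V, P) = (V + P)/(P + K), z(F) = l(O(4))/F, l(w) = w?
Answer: 39600/29 ≈ 1365.5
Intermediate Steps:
K = -6
z(F) = -5/F
s(V, P) = (P + V)/(-6 + P) (s(V, P) = (V + P)/(P - 6) = (P + V)/(-6 + P))
k(a, x) = (-1 - 5/a)/(-6 - 5/a) (k(a, x) = (-5/a - 1)/(-6 - 5/a) = (-1 - 5/a)/(-6 - 5/a))
-55*k(4, 6)*(-80) = -55*(5 + 4)/(5 + 6*4)*(-80) = -55*9/(5 + 24)*(-80) = -55*9/29*(-80) = -495/29*(-80) = 39600/29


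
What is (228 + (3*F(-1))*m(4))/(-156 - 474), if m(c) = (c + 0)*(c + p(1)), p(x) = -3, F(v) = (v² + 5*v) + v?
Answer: -4/15 ≈ -0.26667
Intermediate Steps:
F(v) = v² + 6*v
m(c) = c*(-3 + c) (m(c) = (c + 0)*(c - 3) = c*(-3 + c))
(228 + (3*F(-1))*m(4))/(-156 - 474) = (228 + (3*(-(6 - 1)))*(4*(-3 + 4)))/(-156 - 474) = (228 + (3*(-1*5))*(4*1))/(-630) = (228 + (3*(-5))*4)*(-1/630) = (228 - 15*4)*(-1/630) = (228 - 60)*(-1/630) = 168*(-1/630) = -4/15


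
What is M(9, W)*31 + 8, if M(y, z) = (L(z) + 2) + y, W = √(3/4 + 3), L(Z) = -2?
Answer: 287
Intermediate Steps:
W = √15/2 (W = √(3*(¼) + 3) = √(¾ + 3) = √(15/4) = √15/2 ≈ 1.9365)
M(y, z) = y (M(y, z) = (-2 + 2) + y = 0 + y = y)
M(9, W)*31 + 8 = 9*31 + 8 = 279 + 8 = 287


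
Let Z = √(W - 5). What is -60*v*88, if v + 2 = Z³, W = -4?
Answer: 10560 + 142560*I ≈ 10560.0 + 1.4256e+5*I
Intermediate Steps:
Z = 3*I (Z = √(-4 - 5) = √(-9) = 3*I ≈ 3.0*I)
v = -2 - 27*I (v = -2 + (3*I)³ = -2 - 27*I ≈ -2.0 - 27.0*I)
-60*v*88 = -60*(-2 - 27*I)*88 = (120 + 1620*I)*88 = 10560 + 142560*I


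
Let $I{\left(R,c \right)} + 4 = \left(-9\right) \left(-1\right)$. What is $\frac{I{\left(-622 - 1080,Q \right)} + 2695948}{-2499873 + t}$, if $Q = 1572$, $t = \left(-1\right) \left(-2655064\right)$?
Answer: $\frac{2695953}{155191} \approx 17.372$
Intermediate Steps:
$t = 2655064$
$I{\left(R,c \right)} = 5$ ($I{\left(R,c \right)} = -4 - -9 = -4 + 9 = 5$)
$\frac{I{\left(-622 - 1080,Q \right)} + 2695948}{-2499873 + t} = \frac{5 + 2695948}{-2499873 + 2655064} = \frac{2695953}{155191}$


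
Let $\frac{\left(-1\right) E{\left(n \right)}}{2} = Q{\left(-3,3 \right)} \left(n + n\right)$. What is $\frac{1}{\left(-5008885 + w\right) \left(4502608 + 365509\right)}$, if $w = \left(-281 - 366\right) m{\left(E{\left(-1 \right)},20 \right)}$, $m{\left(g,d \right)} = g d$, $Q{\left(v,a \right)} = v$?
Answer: $- \frac{1}{23627917011785} \approx -4.2323 \cdot 10^{-14}$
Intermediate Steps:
$E{\left(n \right)} = 12 n$ ($E{\left(n \right)} = - 2 \left(- 3 \left(n + n\right)\right) = - 2 \left(- 3 \cdot 2 n\right) = - 2 \left(- 6 n\right) = 12 n$)
$m{\left(g,d \right)} = d g$
$w = 155280$ ($w = \left(-281 - 366\right) 20 \cdot 12 \left(-1\right) = - 647 \cdot 20 \left(-12\right) = \left(-647\right) \left(-240\right) = 155280$)
$\frac{1}{\left(-5008885 + w\right) \left(4502608 + 365509\right)} = \frac{1}{\left(-5008885 + 155280\right) \left(4502608 + 365509\right)} = \frac{1}{\left(-4853605\right) 4868117} = \frac{1}{-23627917011785} = - \frac{1}{23627917011785}$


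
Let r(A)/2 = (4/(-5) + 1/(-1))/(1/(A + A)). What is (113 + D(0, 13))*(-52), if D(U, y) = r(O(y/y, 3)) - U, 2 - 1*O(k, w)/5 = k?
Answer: -4004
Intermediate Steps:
O(k, w) = 10 - 5*k
r(A) = -36*A/5 (r(A) = 2*((4/(-5) + 1/(-1))/(1/(A + A))) = 2*((4*(-⅕) + 1*(-1))/(1/(2*A))) = 2*((-⅘ - 1)/((1/(2*A)))) = 2*(-18*A/5) = -36*A/5)
D(U, y) = -36 - U (D(U, y) = -36*(10 - 5*y/y)/5 - U = -36*(10 - 5*1)/5 - U = -36*(10 - 5)/5 - U = -36/5*5 - U = -36 - U)
(113 + D(0, 13))*(-52) = (113 + (-36 - 1*0))*(-52) = (113 + (-36 + 0))*(-52) = (113 - 36)*(-52) = 77*(-52) = -4004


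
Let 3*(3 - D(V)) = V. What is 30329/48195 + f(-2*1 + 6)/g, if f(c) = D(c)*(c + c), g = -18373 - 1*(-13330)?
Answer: 50768849/81015795 ≈ 0.62665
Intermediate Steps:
D(V) = 3 - V/3
g = -5043 (g = -18373 + 13330 = -5043)
f(c) = 2*c*(3 - c/3) (f(c) = (3 - c/3)*(c + c) = (3 - c/3)*(2*c) = 2*c*(3 - c/3))
30329/48195 + f(-2*1 + 6)/g = 30329/48195 + (2*(-2*1 + 6)*(9 - (-2*1 + 6))/3)/(-5043) = 30329*(1/48195) + (2*(-2 + 6)*(9 - (-2 + 6))/3)*(-1/5043) = 30329/48195 + ((⅔)*4*(9 - 1*4))*(-1/5043) = 30329/48195 + ((⅔)*4*(9 - 4))*(-1/5043) = 30329/48195 + ((⅔)*4*5)*(-1/5043) = 30329/48195 + (40/3)*(-1/5043) = 30329/48195 - 40/15129 = 50768849/81015795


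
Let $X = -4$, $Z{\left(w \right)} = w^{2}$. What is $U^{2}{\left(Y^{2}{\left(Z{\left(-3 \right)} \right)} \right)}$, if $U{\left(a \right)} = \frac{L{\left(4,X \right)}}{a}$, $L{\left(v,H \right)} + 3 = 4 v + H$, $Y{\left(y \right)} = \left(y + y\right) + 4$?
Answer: $\frac{81}{234256} \approx 0.00034578$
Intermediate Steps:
$Y{\left(y \right)} = 4 + 2 y$ ($Y{\left(y \right)} = 2 y + 4 = 4 + 2 y$)
$L{\left(v,H \right)} = -3 + H + 4 v$ ($L{\left(v,H \right)} = -3 + \left(4 v + H\right) = -3 + \left(H + 4 v\right) = -3 + H + 4 v$)
$U{\left(a \right)} = \frac{9}{a}$ ($U{\left(a \right)} = \frac{-3 - 4 + 4 \cdot 4}{a} = \frac{-3 - 4 + 16}{a} = \frac{9}{a}$)
$U^{2}{\left(Y^{2}{\left(Z{\left(-3 \right)} \right)} \right)} = \left(\frac{9}{\left(4 + 2 \left(-3\right)^{2}\right)^{2}}\right)^{2} = \left(\frac{9}{\left(4 + 2 \cdot 9\right)^{2}}\right)^{2} = \left(\frac{9}{\left(4 + 18\right)^{2}}\right)^{2} = \left(\frac{9}{22^{2}}\right)^{2} = \left(\frac{9}{484}\right)^{2} = \frac{81}{234256}$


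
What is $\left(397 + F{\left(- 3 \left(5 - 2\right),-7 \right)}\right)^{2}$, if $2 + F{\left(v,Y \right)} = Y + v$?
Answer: $143641$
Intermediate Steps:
$F{\left(v,Y \right)} = -2 + Y + v$ ($F{\left(v,Y \right)} = -2 + \left(Y + v\right) = -2 + Y + v$)
$\left(397 + F{\left(- 3 \left(5 - 2\right),-7 \right)}\right)^{2} = \left(397 - \left(9 + 3 \left(5 - 2\right)\right)\right)^{2} = \left(397 - 18\right)^{2} = 379^{2} = 143641$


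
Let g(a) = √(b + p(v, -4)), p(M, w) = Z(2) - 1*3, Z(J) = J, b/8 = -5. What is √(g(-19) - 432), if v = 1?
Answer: √(-432 + I*√41) ≈ 0.154 + 20.785*I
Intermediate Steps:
b = -40 (b = 8*(-5) = -40)
p(M, w) = -1 (p(M, w) = 2 - 1*3 = 2 - 3 = -1)
g(a) = I*√41 (g(a) = √(-40 - 1) = √(-41) = I*√41)
√(g(-19) - 432) = √(I*√41 - 432) = √(-432 + I*√41)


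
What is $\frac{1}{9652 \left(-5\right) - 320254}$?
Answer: $- \frac{1}{368514} \approx -2.7136 \cdot 10^{-6}$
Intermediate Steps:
$\frac{1}{9652 \left(-5\right) - 320254} = \frac{1}{-48260 - 320254} = \frac{1}{-368514} = - \frac{1}{368514}$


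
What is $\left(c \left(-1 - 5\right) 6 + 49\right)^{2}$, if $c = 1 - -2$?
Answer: $3481$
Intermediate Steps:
$c = 3$ ($c = 1 + 2 = 3$)
$\left(c \left(-1 - 5\right) 6 + 49\right)^{2} = \left(3 \left(-1 - 5\right) 6 + 49\right)^{2} = \left(3 \left(-6\right) 6 + 49\right)^{2} = \left(\left(-18\right) 6 + 49\right)^{2} = \left(-108 + 49\right)^{2} = \left(-59\right)^{2} = 3481$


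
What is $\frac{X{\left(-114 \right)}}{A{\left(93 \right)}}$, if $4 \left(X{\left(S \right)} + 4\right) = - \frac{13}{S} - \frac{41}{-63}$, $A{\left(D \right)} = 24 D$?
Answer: $- \frac{36473}{21373632} \approx -0.0017064$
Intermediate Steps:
$X{\left(S \right)} = - \frac{967}{252} - \frac{13}{4 S}$ ($X{\left(S \right)} = -4 + \frac{- \frac{13}{S} - \frac{41}{-63}}{4} = -4 + \frac{- \frac{13}{S} - - \frac{41}{63}}{4} = -4 + \frac{- \frac{13}{S} + \frac{41}{63}}{4} = -4 + \frac{\frac{41}{63} - \frac{13}{S}}{4} = -4 + \left(\frac{41}{252} - \frac{13}{4 S}\right) = - \frac{967}{252} - \frac{13}{4 S}$)
$\frac{X{\left(-114 \right)}}{A{\left(93 \right)}} = \frac{\frac{1}{252} \frac{1}{-114} \left(-819 - -110238\right)}{24 \cdot 93} = \frac{\frac{1}{252} \left(- \frac{1}{114}\right) \left(-819 + 110238\right)}{2232} = \frac{1}{252} \left(- \frac{1}{114}\right) 109419 \cdot \frac{1}{2232} = \left(- \frac{36473}{9576}\right) \frac{1}{2232} = - \frac{36473}{21373632}$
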